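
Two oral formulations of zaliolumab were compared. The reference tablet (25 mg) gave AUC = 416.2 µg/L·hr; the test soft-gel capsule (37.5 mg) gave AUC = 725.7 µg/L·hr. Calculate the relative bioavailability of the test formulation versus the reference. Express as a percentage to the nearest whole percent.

F_rel = (AUC_test/D_test) / (AUC_ref/D_ref)
      = (725.7/37.5) / (416.2/25)
      = 19.352 / 16.648 = 1.1624 = 116.24%

F_rel = 116%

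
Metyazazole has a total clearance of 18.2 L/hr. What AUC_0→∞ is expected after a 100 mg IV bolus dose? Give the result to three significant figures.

AUC_0→∞ = Dose_iv / CL
        = 100 / 18.2 = 5.49451 mg/L·hr

AUC = 5.49 mg/L·hr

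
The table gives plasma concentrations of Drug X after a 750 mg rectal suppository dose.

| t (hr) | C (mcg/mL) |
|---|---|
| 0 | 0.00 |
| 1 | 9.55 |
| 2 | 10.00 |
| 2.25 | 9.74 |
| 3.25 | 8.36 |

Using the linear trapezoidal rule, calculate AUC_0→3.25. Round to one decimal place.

AUC = 26.1 mcg/mL·hr

Trapezoidal AUC_0→3.25:
  [0→1]: (0.00+9.55)/2 × 1 = 4.775
  [1→2]: (9.55+10.00)/2 × 1 = 9.775
  [2→2.25]: (10.00+9.74)/2 × 0.25 = 2.4675
  [2.25→3.25]: (9.74+8.36)/2 × 1 = 9.05
  Sum = 26.0675 mcg/mL·hr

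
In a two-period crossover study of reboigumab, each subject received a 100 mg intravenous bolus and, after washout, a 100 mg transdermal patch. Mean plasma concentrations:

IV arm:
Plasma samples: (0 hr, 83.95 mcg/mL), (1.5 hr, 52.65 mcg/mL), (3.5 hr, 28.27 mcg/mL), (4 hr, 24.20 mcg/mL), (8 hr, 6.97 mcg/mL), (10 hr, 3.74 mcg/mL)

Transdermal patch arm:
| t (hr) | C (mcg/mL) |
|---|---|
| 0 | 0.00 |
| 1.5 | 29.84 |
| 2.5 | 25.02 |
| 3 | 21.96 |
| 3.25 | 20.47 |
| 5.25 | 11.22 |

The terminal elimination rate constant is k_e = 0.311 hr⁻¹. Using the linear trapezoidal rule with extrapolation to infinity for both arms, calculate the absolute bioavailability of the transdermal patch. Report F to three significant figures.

F = 0.478

Trapezoidal AUC_0→10 (IV):
  [0→1.5]: (83.95+52.65)/2 × 1.5 = 102.45
  [1.5→3.5]: (52.65+28.27)/2 × 2 = 80.92
  [3.5→4]: (28.27+24.20)/2 × 0.5 = 13.1175
  [4→8]: (24.20+6.97)/2 × 4 = 62.34
  [8→10]: (6.97+3.74)/2 × 2 = 10.71
  Sum = 269.5375 mcg/mL·hr
IV tail: 3.74/0.311 = 12.026; AUC_iv,0→∞ = 269.5375 + 12.026 = 281.5635 mcg/mL·hr
Trapezoidal AUC_0→5.25 (transdermal patch):
  [0→1.5]: (0.00+29.84)/2 × 1.5 = 22.38
  [1.5→2.5]: (29.84+25.02)/2 × 1 = 27.43
  [2.5→3]: (25.02+21.96)/2 × 0.5 = 11.745
  [3→3.25]: (21.96+20.47)/2 × 0.25 = 5.30375
  [3.25→5.25]: (20.47+11.22)/2 × 2 = 31.69
  Sum = 98.54875 mcg/mL·hr
transdermal patch tail: 11.22/0.311 = 36.077; AUC_ev,0→∞ = 98.54875 + 36.077 = 134.62575 mcg/mL·hr
F = (AUC_ev/D_ev)/(AUC_iv/D_iv) = (134.62575/100)/(281.5635/100) = 1.3462575/2.815635 = 0.4781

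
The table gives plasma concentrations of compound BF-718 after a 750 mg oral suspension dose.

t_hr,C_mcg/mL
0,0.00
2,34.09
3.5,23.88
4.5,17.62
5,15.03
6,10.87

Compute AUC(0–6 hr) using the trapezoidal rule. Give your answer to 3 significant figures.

Trapezoidal AUC_0→6:
  [0→2]: (0.00+34.09)/2 × 2 = 34.09
  [2→3.5]: (34.09+23.88)/2 × 1.5 = 43.4775
  [3.5→4.5]: (23.88+17.62)/2 × 1 = 20.75
  [4.5→5]: (17.62+15.03)/2 × 0.5 = 8.1625
  [5→6]: (15.03+10.87)/2 × 1 = 12.95
  Sum = 119.43 mcg/mL·hr

AUC = 119 mcg/mL·hr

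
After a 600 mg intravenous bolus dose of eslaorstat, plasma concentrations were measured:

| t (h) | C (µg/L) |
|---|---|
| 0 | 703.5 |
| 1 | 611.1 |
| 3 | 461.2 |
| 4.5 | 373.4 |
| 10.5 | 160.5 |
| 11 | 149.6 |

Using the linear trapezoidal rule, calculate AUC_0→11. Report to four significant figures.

Trapezoidal AUC_0→11:
  [0→1]: (703.5+611.1)/2 × 1 = 657.3
  [1→3]: (611.1+461.2)/2 × 2 = 1072.3
  [3→4.5]: (461.2+373.4)/2 × 1.5 = 625.95
  [4.5→10.5]: (373.4+160.5)/2 × 6 = 1601.7
  [10.5→11]: (160.5+149.6)/2 × 0.5 = 77.525
  Sum = 4034.775 µg/L·h

AUC = 4035 µg/L·h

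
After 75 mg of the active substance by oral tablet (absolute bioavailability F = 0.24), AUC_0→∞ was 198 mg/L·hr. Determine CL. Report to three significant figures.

CL = 0.0909 L/hr

CL = F × Dose / AUC_0→∞
   = 0.24 × 75 / 198 = 0.0909091 L/hr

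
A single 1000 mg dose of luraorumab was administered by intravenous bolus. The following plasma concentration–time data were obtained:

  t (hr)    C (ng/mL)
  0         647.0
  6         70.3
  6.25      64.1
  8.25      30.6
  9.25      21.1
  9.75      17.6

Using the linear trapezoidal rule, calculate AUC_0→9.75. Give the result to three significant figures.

AUC = 2300 ng/mL·hr

Trapezoidal AUC_0→9.75:
  [0→6]: (647.0+70.3)/2 × 6 = 2151.9
  [6→6.25]: (70.3+64.1)/2 × 0.25 = 16.8
  [6.25→8.25]: (64.1+30.6)/2 × 2 = 94.7
  [8.25→9.25]: (30.6+21.1)/2 × 1 = 25.85
  [9.25→9.75]: (21.1+17.6)/2 × 0.5 = 9.675
  Sum = 2298.925 ng/mL·hr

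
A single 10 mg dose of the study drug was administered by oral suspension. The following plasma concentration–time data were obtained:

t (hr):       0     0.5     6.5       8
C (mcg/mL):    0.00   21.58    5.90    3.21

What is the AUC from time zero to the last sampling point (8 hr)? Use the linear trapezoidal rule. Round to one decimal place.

AUC = 94.7 mcg/mL·hr

Trapezoidal AUC_0→8:
  [0→0.5]: (0.00+21.58)/2 × 0.5 = 5.395
  [0.5→6.5]: (21.58+5.90)/2 × 6 = 82.44
  [6.5→8]: (5.90+3.21)/2 × 1.5 = 6.8325
  Sum = 94.6675 mcg/mL·hr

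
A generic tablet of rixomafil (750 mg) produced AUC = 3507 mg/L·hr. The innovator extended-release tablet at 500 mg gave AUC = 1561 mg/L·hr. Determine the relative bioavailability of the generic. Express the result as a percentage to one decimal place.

F_rel = 149.8%

F_rel = (AUC_test/D_test) / (AUC_ref/D_ref)
      = (3507/750) / (1561/500)
      = 4.676 / 3.122 = 1.4978 = 149.78%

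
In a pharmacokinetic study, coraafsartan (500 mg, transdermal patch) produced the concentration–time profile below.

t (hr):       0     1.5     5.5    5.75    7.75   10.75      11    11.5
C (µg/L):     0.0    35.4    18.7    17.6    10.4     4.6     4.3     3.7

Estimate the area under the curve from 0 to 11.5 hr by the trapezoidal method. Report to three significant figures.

Trapezoidal AUC_0→11.5:
  [0→1.5]: (0.0+35.4)/2 × 1.5 = 26.55
  [1.5→5.5]: (35.4+18.7)/2 × 4 = 108.2
  [5.5→5.75]: (18.7+17.6)/2 × 0.25 = 4.5375
  [5.75→7.75]: (17.6+10.4)/2 × 2 = 28.0
  [7.75→10.75]: (10.4+4.6)/2 × 3 = 22.5
  [10.75→11]: (4.6+4.3)/2 × 0.25 = 1.1125
  [11→11.5]: (4.3+3.7)/2 × 0.5 = 2.0
  Sum = 192.9 µg/L·hr

AUC = 193 µg/L·hr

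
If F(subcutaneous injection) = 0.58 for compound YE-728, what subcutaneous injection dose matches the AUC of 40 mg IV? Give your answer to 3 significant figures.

For equal systemic exposure: F × D_ev = D_iv
D_ev = D_iv / F = 40 / 0.58 = 68.9655 mg

D_subcutaneous = 69.0 mg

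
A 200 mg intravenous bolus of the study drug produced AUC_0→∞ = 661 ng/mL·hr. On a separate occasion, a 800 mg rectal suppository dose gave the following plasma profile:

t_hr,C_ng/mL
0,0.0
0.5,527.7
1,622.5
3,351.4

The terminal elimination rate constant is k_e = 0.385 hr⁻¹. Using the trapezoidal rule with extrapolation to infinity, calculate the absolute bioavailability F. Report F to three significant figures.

F = 0.872

Trapezoidal AUC_0→3 (rectal suppository):
  [0→0.5]: (0.0+527.7)/2 × 0.5 = 131.925
  [0.5→1]: (527.7+622.5)/2 × 0.5 = 287.55
  [1→3]: (622.5+351.4)/2 × 2 = 973.9
  Sum = 1393.375 ng/mL·hr
Tail: C_last/k_e = 351.4/0.385 = 912.727
AUC_0→∞ (rectal suppository) = 1393.375 + 912.727 = 2306.102 ng/mL·hr
F = (AUC_ev/D_ev)/(AUC_iv/D_iv) = (2306.102/800)/(661/200) = 2.8826275/3.305 = 0.8722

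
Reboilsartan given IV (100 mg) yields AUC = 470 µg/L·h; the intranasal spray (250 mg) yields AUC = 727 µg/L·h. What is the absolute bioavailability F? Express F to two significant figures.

F = (AUC_ev / D_ev) / (AUC_iv / D_iv)
  = (727/250) / (470/100)
  = 2.908 / 4.7 = 0.6187

F = 0.62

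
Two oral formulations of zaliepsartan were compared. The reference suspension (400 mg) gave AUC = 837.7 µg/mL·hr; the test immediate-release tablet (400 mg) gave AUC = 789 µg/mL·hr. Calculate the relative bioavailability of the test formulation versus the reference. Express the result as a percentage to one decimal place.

F_rel = 94.2%

F_rel = (AUC_test/D_test) / (AUC_ref/D_ref)
      = (789/400) / (837.7/400)
      = 1.9725 / 2.09425 = 0.9419 = 94.19%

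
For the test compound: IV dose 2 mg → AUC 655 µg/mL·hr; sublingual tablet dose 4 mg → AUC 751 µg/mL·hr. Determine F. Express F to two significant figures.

F = (AUC_ev / D_ev) / (AUC_iv / D_iv)
  = (751/4) / (655/2)
  = 187.75 / 327.5 = 0.5733

F = 0.57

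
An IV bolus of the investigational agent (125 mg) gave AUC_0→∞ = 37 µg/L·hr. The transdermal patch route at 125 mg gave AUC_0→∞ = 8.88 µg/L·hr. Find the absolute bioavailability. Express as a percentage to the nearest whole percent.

F = 24%

F = (AUC_ev / D_ev) / (AUC_iv / D_iv)
  = (8.88/125) / (37/125)
  = 0.07104 / 0.296 = 0.2400
  = 24.00%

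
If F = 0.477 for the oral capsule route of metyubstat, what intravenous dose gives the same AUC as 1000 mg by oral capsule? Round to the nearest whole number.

D_iv = 477 mg

Systemic exposure from an extravascular dose = F × D_ev, so the equivalent IV dose is F × D_ev.
D_iv = F × D_ev = 0.477 × 1000 = 477 mg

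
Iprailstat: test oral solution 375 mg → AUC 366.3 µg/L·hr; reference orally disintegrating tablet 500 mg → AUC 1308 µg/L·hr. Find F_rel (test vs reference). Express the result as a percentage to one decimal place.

F_rel = (AUC_test/D_test) / (AUC_ref/D_ref)
      = (366.3/375) / (1308/500)
      = 0.9768 / 2.616 = 0.3734 = 37.34%

F_rel = 37.3%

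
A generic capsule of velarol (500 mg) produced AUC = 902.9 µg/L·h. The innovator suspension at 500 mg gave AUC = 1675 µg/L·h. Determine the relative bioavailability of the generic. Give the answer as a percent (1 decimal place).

F_rel = 53.9%

F_rel = (AUC_test/D_test) / (AUC_ref/D_ref)
      = (902.9/500) / (1675/500)
      = 1.8058 / 3.35 = 0.5390 = 53.90%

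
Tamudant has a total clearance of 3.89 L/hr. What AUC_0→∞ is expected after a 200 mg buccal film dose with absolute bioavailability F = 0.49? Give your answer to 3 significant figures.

AUC_0→∞ = F × Dose / CL
        = 0.49 × 200 / 3.89 = 25.1928 mg/L·hr

AUC = 25.2 mg/L·hr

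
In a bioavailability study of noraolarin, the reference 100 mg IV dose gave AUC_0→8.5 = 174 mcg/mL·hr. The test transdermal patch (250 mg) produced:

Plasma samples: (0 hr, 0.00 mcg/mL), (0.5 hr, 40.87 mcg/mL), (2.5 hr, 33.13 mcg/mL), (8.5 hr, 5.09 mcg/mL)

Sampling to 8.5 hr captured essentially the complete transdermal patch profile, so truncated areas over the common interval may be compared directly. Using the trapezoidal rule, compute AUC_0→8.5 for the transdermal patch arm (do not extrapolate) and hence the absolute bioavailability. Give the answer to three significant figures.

F = 0.457

Trapezoidal AUC_0→8.5 (transdermal patch):
  [0→0.5]: (0.00+40.87)/2 × 0.5 = 10.2175
  [0.5→2.5]: (40.87+33.13)/2 × 2 = 74.0
  [2.5→8.5]: (33.13+5.09)/2 × 6 = 114.66
  Sum = 198.8775 mcg/mL·hr
F = (AUC_ev/D_ev)/(AUC_iv/D_iv) = (198.8775/250)/(174/100) = 0.79551/1.74 = 0.4572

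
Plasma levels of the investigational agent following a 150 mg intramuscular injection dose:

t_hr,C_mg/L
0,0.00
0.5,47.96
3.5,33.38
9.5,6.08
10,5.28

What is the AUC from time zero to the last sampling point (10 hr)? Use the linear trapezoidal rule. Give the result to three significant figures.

Trapezoidal AUC_0→10:
  [0→0.5]: (0.00+47.96)/2 × 0.5 = 11.99
  [0.5→3.5]: (47.96+33.38)/2 × 3 = 122.01
  [3.5→9.5]: (33.38+6.08)/2 × 6 = 118.38
  [9.5→10]: (6.08+5.28)/2 × 0.5 = 2.84
  Sum = 255.22 mg/L·hr

AUC = 255 mg/L·hr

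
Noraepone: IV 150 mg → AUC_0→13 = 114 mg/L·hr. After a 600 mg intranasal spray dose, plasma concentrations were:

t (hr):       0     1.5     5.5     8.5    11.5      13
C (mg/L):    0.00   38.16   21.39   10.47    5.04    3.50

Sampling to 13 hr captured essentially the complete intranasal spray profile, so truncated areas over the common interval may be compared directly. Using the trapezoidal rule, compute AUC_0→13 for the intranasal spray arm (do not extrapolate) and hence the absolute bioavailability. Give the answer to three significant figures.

Trapezoidal AUC_0→13 (intranasal spray):
  [0→1.5]: (0.00+38.16)/2 × 1.5 = 28.62
  [1.5→5.5]: (38.16+21.39)/2 × 4 = 119.1
  [5.5→8.5]: (21.39+10.47)/2 × 3 = 47.79
  [8.5→11.5]: (10.47+5.04)/2 × 3 = 23.265
  [11.5→13]: (5.04+3.50)/2 × 1.5 = 6.405
  Sum = 225.18 mg/L·hr
F = (AUC_ev/D_ev)/(AUC_iv/D_iv) = (225.18/600)/(114/150) = 0.3753/0.76 = 0.4938

F = 0.494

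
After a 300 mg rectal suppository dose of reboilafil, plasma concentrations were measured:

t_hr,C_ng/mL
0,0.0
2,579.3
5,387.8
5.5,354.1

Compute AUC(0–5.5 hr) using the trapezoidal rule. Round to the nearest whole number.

Trapezoidal AUC_0→5.5:
  [0→2]: (0.0+579.3)/2 × 2 = 579.3
  [2→5]: (579.3+387.8)/2 × 3 = 1450.65
  [5→5.5]: (387.8+354.1)/2 × 0.5 = 185.475
  Sum = 2215.425 ng/mL·hr

AUC = 2215 ng/mL·hr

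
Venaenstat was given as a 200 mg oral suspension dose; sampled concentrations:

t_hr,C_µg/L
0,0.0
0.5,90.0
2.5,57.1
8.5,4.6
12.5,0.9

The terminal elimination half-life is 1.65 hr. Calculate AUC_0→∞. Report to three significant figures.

Trapezoidal AUC_0→12.5:
  [0→0.5]: (0.0+90.0)/2 × 0.5 = 22.5
  [0.5→2.5]: (90.0+57.1)/2 × 2 = 147.1
  [2.5→8.5]: (57.1+4.6)/2 × 6 = 185.1
  [8.5→12.5]: (4.6+0.9)/2 × 4 = 11.0
  Sum = 365.7 µg/L·hr
k_e = ln2 / t½ = 0.693147 / 1.65 = 0.4201 hr^-1
Extrapolated tail: C_last / k_e = 0.9 / 0.4201 = 2.142
AUC_0→∞ = 365.7 + 2.142 = 367.842 µg/L·hr

AUC = 368 µg/L·hr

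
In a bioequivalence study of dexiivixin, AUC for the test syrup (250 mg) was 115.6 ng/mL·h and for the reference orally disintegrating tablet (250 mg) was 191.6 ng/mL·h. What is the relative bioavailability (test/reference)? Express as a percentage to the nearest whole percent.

F_rel = 60%

F_rel = (AUC_test/D_test) / (AUC_ref/D_ref)
      = (115.6/250) / (191.6/250)
      = 0.4624 / 0.7664 = 0.6033 = 60.33%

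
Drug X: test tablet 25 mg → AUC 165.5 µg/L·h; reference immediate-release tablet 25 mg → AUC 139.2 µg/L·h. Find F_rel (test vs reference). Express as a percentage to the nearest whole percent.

F_rel = (AUC_test/D_test) / (AUC_ref/D_ref)
      = (165.5/25) / (139.2/25)
      = 6.62 / 5.568 = 1.1889 = 118.89%

F_rel = 119%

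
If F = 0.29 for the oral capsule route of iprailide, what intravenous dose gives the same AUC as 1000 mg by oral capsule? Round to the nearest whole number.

D_iv = 290 mg

Systemic exposure from an extravascular dose = F × D_ev, so the equivalent IV dose is F × D_ev.
D_iv = F × D_ev = 0.29 × 1000 = 290 mg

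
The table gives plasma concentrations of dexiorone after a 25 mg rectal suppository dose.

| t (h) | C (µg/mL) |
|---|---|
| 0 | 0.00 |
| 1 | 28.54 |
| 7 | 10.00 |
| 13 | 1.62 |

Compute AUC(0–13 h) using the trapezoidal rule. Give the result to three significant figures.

Trapezoidal AUC_0→13:
  [0→1]: (0.00+28.54)/2 × 1 = 14.27
  [1→7]: (28.54+10.00)/2 × 6 = 115.62
  [7→13]: (10.00+1.62)/2 × 6 = 34.86
  Sum = 164.75 µg/mL·h

AUC = 165 µg/mL·h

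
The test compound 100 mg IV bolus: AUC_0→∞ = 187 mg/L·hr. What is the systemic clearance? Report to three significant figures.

CL = Dose_iv / AUC_0→∞
   = 100 / 187 = 0.534759 L/hr

CL = 0.535 L/hr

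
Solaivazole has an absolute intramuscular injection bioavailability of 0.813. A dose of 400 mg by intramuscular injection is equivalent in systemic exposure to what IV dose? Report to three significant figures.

D_iv = 325 mg

Systemic exposure from an extravascular dose = F × D_ev, so the equivalent IV dose is F × D_ev.
D_iv = F × D_ev = 0.813 × 400 = 325.2 mg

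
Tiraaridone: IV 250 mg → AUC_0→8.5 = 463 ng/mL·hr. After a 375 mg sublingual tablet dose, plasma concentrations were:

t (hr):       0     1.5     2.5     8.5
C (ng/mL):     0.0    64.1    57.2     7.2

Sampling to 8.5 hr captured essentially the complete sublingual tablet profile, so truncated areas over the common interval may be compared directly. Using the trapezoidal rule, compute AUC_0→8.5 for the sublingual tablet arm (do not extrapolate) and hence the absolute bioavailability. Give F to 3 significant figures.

F = 0.435

Trapezoidal AUC_0→8.5 (sublingual tablet):
  [0→1.5]: (0.0+64.1)/2 × 1.5 = 48.075
  [1.5→2.5]: (64.1+57.2)/2 × 1 = 60.65
  [2.5→8.5]: (57.2+7.2)/2 × 6 = 193.2
  Sum = 301.925 ng/mL·hr
F = (AUC_ev/D_ev)/(AUC_iv/D_iv) = (301.925/375)/(463/250) = 0.805133/1.852 = 0.4347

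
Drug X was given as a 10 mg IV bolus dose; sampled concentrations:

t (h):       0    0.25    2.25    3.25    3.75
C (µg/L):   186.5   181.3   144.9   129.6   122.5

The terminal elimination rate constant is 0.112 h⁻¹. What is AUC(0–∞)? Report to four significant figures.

Trapezoidal AUC_0→3.75:
  [0→0.25]: (186.5+181.3)/2 × 0.25 = 45.975
  [0.25→2.25]: (181.3+144.9)/2 × 2 = 326.2
  [2.25→3.25]: (144.9+129.6)/2 × 1 = 137.25
  [3.25→3.75]: (129.6+122.5)/2 × 0.5 = 63.025
  Sum = 572.45 µg/L·h
Extrapolated tail: C_last / k_e = 122.5 / 0.112 = 1093.750
AUC_0→∞ = 572.45 + 1093.750 = 1666.2 µg/L·h

AUC = 1666 µg/L·h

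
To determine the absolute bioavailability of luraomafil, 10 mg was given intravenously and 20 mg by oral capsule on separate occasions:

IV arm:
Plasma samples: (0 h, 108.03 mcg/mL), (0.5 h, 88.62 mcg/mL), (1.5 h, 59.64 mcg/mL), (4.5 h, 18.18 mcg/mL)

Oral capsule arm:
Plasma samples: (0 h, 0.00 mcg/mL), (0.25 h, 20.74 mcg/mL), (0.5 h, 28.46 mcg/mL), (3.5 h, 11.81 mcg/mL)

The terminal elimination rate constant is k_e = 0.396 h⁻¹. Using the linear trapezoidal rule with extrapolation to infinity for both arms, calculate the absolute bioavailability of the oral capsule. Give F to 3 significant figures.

Trapezoidal AUC_0→4.5 (IV):
  [0→0.5]: (108.03+88.62)/2 × 0.5 = 49.1625
  [0.5→1.5]: (88.62+59.64)/2 × 1 = 74.13
  [1.5→4.5]: (59.64+18.18)/2 × 3 = 116.73
  Sum = 240.0225 mcg/mL·h
IV tail: 18.18/0.396 = 45.909; AUC_iv,0→∞ = 240.0225 + 45.909 = 285.9315 mcg/mL·h
Trapezoidal AUC_0→3.5 (oral capsule):
  [0→0.25]: (0.00+20.74)/2 × 0.25 = 2.5925
  [0.25→0.5]: (20.74+28.46)/2 × 0.25 = 6.15
  [0.5→3.5]: (28.46+11.81)/2 × 3 = 60.405
  Sum = 69.1475 mcg/mL·h
oral capsule tail: 11.81/0.396 = 29.823; AUC_ev,0→∞ = 69.1475 + 29.823 = 98.9705 mcg/mL·h
F = (AUC_ev/D_ev)/(AUC_iv/D_iv) = (98.9705/20)/(285.9315/10) = 4.948525/28.59315 = 0.1731

F = 0.173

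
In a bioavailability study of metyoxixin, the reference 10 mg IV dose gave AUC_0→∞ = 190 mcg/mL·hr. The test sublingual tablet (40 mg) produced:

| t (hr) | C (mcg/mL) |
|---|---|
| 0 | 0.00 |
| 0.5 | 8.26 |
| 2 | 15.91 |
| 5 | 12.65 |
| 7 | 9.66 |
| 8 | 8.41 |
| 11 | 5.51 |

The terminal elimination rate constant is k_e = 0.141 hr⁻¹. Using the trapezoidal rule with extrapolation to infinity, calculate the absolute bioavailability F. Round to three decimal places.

F = 0.203

Trapezoidal AUC_0→11 (sublingual tablet):
  [0→0.5]: (0.00+8.26)/2 × 0.5 = 2.065
  [0.5→2]: (8.26+15.91)/2 × 1.5 = 18.1275
  [2→5]: (15.91+12.65)/2 × 3 = 42.84
  [5→7]: (12.65+9.66)/2 × 2 = 22.31
  [7→8]: (9.66+8.41)/2 × 1 = 9.035
  [8→11]: (8.41+5.51)/2 × 3 = 20.88
  Sum = 115.2575 mcg/mL·hr
Tail: C_last/k_e = 5.51/0.141 = 39.078
AUC_0→∞ (sublingual tablet) = 115.2575 + 39.078 = 154.3355 mcg/mL·hr
F = (AUC_ev/D_ev)/(AUC_iv/D_iv) = (154.3355/40)/(190/10) = 3.8583875/19 = 0.2031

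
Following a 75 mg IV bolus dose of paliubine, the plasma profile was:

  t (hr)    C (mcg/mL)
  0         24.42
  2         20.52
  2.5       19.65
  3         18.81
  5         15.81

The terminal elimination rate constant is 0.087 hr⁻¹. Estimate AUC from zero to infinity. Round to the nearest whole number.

AUC = 281 mcg/mL·hr

Trapezoidal AUC_0→5:
  [0→2]: (24.42+20.52)/2 × 2 = 44.94
  [2→2.5]: (20.52+19.65)/2 × 0.5 = 10.0425
  [2.5→3]: (19.65+18.81)/2 × 0.5 = 9.615
  [3→5]: (18.81+15.81)/2 × 2 = 34.62
  Sum = 99.2175 mcg/mL·hr
Extrapolated tail: C_last / k_e = 15.81 / 0.087 = 181.724
AUC_0→∞ = 99.2175 + 181.724 = 280.9415 mcg/mL·hr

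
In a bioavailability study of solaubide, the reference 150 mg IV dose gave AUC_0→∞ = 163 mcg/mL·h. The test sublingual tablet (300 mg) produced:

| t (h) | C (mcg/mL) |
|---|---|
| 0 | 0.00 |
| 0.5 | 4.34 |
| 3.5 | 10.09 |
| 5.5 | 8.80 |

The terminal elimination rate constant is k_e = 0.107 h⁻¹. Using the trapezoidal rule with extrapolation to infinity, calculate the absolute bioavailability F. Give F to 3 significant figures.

Trapezoidal AUC_0→5.5 (sublingual tablet):
  [0→0.5]: (0.00+4.34)/2 × 0.5 = 1.085
  [0.5→3.5]: (4.34+10.09)/2 × 3 = 21.645
  [3.5→5.5]: (10.09+8.80)/2 × 2 = 18.89
  Sum = 41.62 mcg/mL·h
Tail: C_last/k_e = 8.80/0.107 = 82.243
AUC_0→∞ (sublingual tablet) = 41.62 + 82.243 = 123.863 mcg/mL·h
F = (AUC_ev/D_ev)/(AUC_iv/D_iv) = (123.863/300)/(163/150) = 0.412877/1.08667 = 0.3799

F = 0.380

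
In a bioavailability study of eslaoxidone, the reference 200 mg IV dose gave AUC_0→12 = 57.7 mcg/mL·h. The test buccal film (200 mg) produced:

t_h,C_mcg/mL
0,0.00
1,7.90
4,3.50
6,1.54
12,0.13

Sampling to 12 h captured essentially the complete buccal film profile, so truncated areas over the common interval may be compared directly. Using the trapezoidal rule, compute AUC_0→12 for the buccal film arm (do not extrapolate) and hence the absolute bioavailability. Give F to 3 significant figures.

Trapezoidal AUC_0→12 (buccal film):
  [0→1]: (0.00+7.90)/2 × 1 = 3.95
  [1→4]: (7.90+3.50)/2 × 3 = 17.1
  [4→6]: (3.50+1.54)/2 × 2 = 5.04
  [6→12]: (1.54+0.13)/2 × 6 = 5.01
  Sum = 31.1 mcg/mL·h
F = (AUC_ev/D_ev)/(AUC_iv/D_iv) = (31.1/200)/(57.7/200) = 0.1555/0.2885 = 0.5390

F = 0.539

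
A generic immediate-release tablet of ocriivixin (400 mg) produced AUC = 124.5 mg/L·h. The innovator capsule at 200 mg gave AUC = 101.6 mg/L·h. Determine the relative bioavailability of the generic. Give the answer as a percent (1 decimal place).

F_rel = 61.3%

F_rel = (AUC_test/D_test) / (AUC_ref/D_ref)
      = (124.5/400) / (101.6/200)
      = 0.31125 / 0.508 = 0.6127 = 61.27%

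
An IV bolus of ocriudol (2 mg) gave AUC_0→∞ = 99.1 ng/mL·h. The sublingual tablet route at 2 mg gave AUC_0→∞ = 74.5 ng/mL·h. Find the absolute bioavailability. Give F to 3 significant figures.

F = 0.752

F = (AUC_ev / D_ev) / (AUC_iv / D_iv)
  = (74.5/2) / (99.1/2)
  = 37.25 / 49.55 = 0.7518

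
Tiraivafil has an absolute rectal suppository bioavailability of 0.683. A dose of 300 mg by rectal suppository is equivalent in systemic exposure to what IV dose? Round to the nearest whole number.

Systemic exposure from an extravascular dose = F × D_ev, so the equivalent IV dose is F × D_ev.
D_iv = F × D_ev = 0.683 × 300 = 204.9 mg

D_iv = 205 mg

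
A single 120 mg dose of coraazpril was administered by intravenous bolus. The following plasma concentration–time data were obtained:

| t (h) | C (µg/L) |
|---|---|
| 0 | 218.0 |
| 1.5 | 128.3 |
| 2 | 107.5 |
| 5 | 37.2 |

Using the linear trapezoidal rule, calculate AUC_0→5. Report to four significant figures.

AUC = 535.7 µg/L·h

Trapezoidal AUC_0→5:
  [0→1.5]: (218.0+128.3)/2 × 1.5 = 259.725
  [1.5→2]: (128.3+107.5)/2 × 0.5 = 58.95
  [2→5]: (107.5+37.2)/2 × 3 = 217.05
  Sum = 535.725 µg/L·h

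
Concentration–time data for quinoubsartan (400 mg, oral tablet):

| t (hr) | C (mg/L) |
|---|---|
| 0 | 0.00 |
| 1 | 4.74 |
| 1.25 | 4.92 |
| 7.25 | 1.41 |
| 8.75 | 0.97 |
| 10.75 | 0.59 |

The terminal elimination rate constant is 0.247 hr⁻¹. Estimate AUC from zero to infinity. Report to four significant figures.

AUC = 28.30 mg/L·hr

Trapezoidal AUC_0→10.75:
  [0→1]: (0.00+4.74)/2 × 1 = 2.37
  [1→1.25]: (4.74+4.92)/2 × 0.25 = 1.2075
  [1.25→7.25]: (4.92+1.41)/2 × 6 = 18.99
  [7.25→8.75]: (1.41+0.97)/2 × 1.5 = 1.785
  [8.75→10.75]: (0.97+0.59)/2 × 2 = 1.56
  Sum = 25.9125 mg/L·hr
Extrapolated tail: C_last / k_e = 0.59 / 0.247 = 2.389
AUC_0→∞ = 25.9125 + 2.389 = 28.3015 mg/L·hr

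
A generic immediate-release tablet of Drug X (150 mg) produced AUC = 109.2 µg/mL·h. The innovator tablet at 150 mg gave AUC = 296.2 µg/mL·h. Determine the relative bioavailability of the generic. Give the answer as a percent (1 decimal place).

F_rel = (AUC_test/D_test) / (AUC_ref/D_ref)
      = (109.2/150) / (296.2/150)
      = 0.728 / 1.97467 = 0.3687 = 36.87%

F_rel = 36.9%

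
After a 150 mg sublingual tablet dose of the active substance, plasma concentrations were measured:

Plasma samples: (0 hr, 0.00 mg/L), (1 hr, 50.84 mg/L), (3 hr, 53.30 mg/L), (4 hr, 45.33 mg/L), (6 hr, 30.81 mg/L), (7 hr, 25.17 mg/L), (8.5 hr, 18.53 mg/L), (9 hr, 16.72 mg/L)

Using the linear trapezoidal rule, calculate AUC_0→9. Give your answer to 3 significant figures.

Trapezoidal AUC_0→9:
  [0→1]: (0.00+50.84)/2 × 1 = 25.42
  [1→3]: (50.84+53.30)/2 × 2 = 104.14
  [3→4]: (53.30+45.33)/2 × 1 = 49.315
  [4→6]: (45.33+30.81)/2 × 2 = 76.14
  [6→7]: (30.81+25.17)/2 × 1 = 27.99
  [7→8.5]: (25.17+18.53)/2 × 1.5 = 32.775
  [8.5→9]: (18.53+16.72)/2 × 0.5 = 8.8125
  Sum = 324.5925 mg/L·hr

AUC = 325 mg/L·hr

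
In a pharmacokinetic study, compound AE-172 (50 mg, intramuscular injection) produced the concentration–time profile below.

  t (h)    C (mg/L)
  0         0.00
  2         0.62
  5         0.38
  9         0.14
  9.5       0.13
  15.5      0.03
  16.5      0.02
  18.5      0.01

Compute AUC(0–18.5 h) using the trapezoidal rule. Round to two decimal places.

AUC = 3.76 mg/L·h

Trapezoidal AUC_0→18.5:
  [0→2]: (0.00+0.62)/2 × 2 = 0.62
  [2→5]: (0.62+0.38)/2 × 3 = 1.5
  [5→9]: (0.38+0.14)/2 × 4 = 1.04
  [9→9.5]: (0.14+0.13)/2 × 0.5 = 0.0675
  [9.5→15.5]: (0.13+0.03)/2 × 6 = 0.48
  [15.5→16.5]: (0.03+0.02)/2 × 1 = 0.025
  [16.5→18.5]: (0.02+0.01)/2 × 2 = 0.03
  Sum = 3.7625 mg/L·h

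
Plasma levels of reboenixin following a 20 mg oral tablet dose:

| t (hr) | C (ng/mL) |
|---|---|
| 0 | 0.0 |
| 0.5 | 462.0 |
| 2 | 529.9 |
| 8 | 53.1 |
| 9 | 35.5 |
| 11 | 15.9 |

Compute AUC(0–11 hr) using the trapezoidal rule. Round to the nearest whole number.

Trapezoidal AUC_0→11:
  [0→0.5]: (0.0+462.0)/2 × 0.5 = 115.5
  [0.5→2]: (462.0+529.9)/2 × 1.5 = 743.925
  [2→8]: (529.9+53.1)/2 × 6 = 1749.0
  [8→9]: (53.1+35.5)/2 × 1 = 44.3
  [9→11]: (35.5+15.9)/2 × 2 = 51.4
  Sum = 2704.125 ng/mL·hr

AUC = 2704 ng/mL·hr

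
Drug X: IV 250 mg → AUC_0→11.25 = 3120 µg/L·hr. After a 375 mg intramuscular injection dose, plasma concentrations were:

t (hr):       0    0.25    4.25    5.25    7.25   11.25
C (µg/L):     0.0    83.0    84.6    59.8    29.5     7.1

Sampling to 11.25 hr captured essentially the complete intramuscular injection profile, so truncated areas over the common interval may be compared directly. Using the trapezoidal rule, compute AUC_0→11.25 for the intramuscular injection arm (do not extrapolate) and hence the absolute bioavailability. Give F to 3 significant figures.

Trapezoidal AUC_0→11.25 (intramuscular injection):
  [0→0.25]: (0.0+83.0)/2 × 0.25 = 10.375
  [0.25→4.25]: (83.0+84.6)/2 × 4 = 335.2
  [4.25→5.25]: (84.6+59.8)/2 × 1 = 72.2
  [5.25→7.25]: (59.8+29.5)/2 × 2 = 89.3
  [7.25→11.25]: (29.5+7.1)/2 × 4 = 73.2
  Sum = 580.275 µg/L·hr
F = (AUC_ev/D_ev)/(AUC_iv/D_iv) = (580.275/375)/(3120/250) = 1.5474/12.48 = 0.1240

F = 0.124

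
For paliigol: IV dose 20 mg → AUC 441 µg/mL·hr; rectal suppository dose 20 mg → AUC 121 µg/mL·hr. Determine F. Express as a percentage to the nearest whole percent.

F = 27%

F = (AUC_ev / D_ev) / (AUC_iv / D_iv)
  = (121/20) / (441/20)
  = 6.05 / 22.05 = 0.2744
  = 27.44%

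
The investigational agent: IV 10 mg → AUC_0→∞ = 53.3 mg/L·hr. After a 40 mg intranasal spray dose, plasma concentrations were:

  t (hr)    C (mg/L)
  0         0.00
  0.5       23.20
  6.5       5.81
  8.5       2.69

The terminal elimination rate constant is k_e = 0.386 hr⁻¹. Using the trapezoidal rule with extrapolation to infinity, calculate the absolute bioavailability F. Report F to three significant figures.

F = 0.508

Trapezoidal AUC_0→8.5 (intranasal spray):
  [0→0.5]: (0.00+23.20)/2 × 0.5 = 5.8
  [0.5→6.5]: (23.20+5.81)/2 × 6 = 87.03
  [6.5→8.5]: (5.81+2.69)/2 × 2 = 8.5
  Sum = 101.33 mg/L·hr
Tail: C_last/k_e = 2.69/0.386 = 6.969
AUC_0→∞ (intranasal spray) = 101.33 + 6.969 = 108.299 mg/L·hr
F = (AUC_ev/D_ev)/(AUC_iv/D_iv) = (108.299/40)/(53.3/10) = 2.707475/5.33 = 0.5080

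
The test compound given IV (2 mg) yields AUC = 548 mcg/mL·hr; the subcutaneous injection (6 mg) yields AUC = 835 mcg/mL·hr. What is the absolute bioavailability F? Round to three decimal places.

F = 0.508

F = (AUC_ev / D_ev) / (AUC_iv / D_iv)
  = (835/6) / (548/2)
  = 139.167 / 274 = 0.5079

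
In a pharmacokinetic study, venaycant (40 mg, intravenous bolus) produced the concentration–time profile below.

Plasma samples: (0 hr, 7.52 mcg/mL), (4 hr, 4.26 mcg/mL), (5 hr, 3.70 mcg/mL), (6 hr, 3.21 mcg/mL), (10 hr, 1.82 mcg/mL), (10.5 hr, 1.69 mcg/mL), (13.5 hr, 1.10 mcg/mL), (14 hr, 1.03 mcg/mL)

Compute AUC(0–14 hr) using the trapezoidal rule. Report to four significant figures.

Trapezoidal AUC_0→14:
  [0→4]: (7.52+4.26)/2 × 4 = 23.56
  [4→5]: (4.26+3.70)/2 × 1 = 3.98
  [5→6]: (3.70+3.21)/2 × 1 = 3.455
  [6→10]: (3.21+1.82)/2 × 4 = 10.06
  [10→10.5]: (1.82+1.69)/2 × 0.5 = 0.8775
  [10.5→13.5]: (1.69+1.10)/2 × 3 = 4.185
  [13.5→14]: (1.10+1.03)/2 × 0.5 = 0.5325
  Sum = 46.65 mcg/mL·hr

AUC = 46.65 mcg/mL·hr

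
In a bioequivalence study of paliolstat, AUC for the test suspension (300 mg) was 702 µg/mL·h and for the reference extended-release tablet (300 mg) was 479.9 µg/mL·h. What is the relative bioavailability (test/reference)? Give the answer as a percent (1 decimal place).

F_rel = 146.3%

F_rel = (AUC_test/D_test) / (AUC_ref/D_ref)
      = (702/300) / (479.9/300)
      = 2.34 / 1.59967 = 1.4628 = 146.28%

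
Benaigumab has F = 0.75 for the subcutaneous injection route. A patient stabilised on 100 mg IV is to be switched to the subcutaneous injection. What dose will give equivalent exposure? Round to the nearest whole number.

D_subcutaneous = 133 mg

For equal systemic exposure: F × D_ev = D_iv
D_ev = D_iv / F = 100 / 0.75 = 133.333 mg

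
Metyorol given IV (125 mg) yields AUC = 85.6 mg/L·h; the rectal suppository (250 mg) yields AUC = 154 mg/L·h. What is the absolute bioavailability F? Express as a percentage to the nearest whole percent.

F = 90%

F = (AUC_ev / D_ev) / (AUC_iv / D_iv)
  = (154/250) / (85.6/125)
  = 0.616 / 0.6848 = 0.8995
  = 89.95%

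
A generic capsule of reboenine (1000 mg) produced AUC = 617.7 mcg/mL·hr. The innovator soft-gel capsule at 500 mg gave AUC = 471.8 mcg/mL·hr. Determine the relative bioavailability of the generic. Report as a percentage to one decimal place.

F_rel = 65.5%

F_rel = (AUC_test/D_test) / (AUC_ref/D_ref)
      = (617.7/1000) / (471.8/500)
      = 0.6177 / 0.9436 = 0.6546 = 65.46%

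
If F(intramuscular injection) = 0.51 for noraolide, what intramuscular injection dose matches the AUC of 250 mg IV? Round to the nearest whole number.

D_intramuscular = 490 mg

For equal systemic exposure: F × D_ev = D_iv
D_ev = D_iv / F = 250 / 0.51 = 490.196 mg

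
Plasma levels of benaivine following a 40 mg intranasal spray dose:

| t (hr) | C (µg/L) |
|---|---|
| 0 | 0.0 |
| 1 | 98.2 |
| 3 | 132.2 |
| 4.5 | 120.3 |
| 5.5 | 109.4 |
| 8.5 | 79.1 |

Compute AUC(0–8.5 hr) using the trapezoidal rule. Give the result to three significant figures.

AUC = 866 µg/L·hr

Trapezoidal AUC_0→8.5:
  [0→1]: (0.0+98.2)/2 × 1 = 49.1
  [1→3]: (98.2+132.2)/2 × 2 = 230.4
  [3→4.5]: (132.2+120.3)/2 × 1.5 = 189.375
  [4.5→5.5]: (120.3+109.4)/2 × 1 = 114.85
  [5.5→8.5]: (109.4+79.1)/2 × 3 = 282.75
  Sum = 866.475 µg/L·hr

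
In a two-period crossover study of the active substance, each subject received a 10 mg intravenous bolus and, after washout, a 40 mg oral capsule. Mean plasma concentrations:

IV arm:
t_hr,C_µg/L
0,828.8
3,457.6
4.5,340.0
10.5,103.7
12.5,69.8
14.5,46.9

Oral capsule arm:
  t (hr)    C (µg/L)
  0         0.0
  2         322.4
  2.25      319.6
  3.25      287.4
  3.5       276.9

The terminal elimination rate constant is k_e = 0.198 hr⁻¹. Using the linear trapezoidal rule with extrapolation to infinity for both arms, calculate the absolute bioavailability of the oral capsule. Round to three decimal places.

Trapezoidal AUC_0→14.5 (IV):
  [0→3]: (828.8+457.6)/2 × 3 = 1929.6
  [3→4.5]: (457.6+340.0)/2 × 1.5 = 598.2
  [4.5→10.5]: (340.0+103.7)/2 × 6 = 1331.1
  [10.5→12.5]: (103.7+69.8)/2 × 2 = 173.5
  [12.5→14.5]: (69.8+46.9)/2 × 2 = 116.7
  Sum = 4149.1 µg/L·hr
IV tail: 46.9/0.198 = 236.869; AUC_iv,0→∞ = 4149.1 + 236.869 = 4385.969 µg/L·hr
Trapezoidal AUC_0→3.5 (oral capsule):
  [0→2]: (0.0+322.4)/2 × 2 = 322.4
  [2→2.25]: (322.4+319.6)/2 × 0.25 = 80.25
  [2.25→3.25]: (319.6+287.4)/2 × 1 = 303.5
  [3.25→3.5]: (287.4+276.9)/2 × 0.25 = 70.5375
  Sum = 776.6875 µg/L·hr
oral capsule tail: 276.9/0.198 = 1398.485; AUC_ev,0→∞ = 776.6875 + 1398.485 = 2175.1725 µg/L·hr
F = (AUC_ev/D_ev)/(AUC_iv/D_iv) = (2175.1725/40)/(4385.969/10) = 54.3793/438.5969 = 0.1240

F = 0.124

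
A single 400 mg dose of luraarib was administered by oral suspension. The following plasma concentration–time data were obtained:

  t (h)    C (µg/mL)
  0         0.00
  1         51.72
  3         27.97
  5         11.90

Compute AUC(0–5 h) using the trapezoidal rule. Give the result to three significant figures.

AUC = 145 µg/mL·h

Trapezoidal AUC_0→5:
  [0→1]: (0.00+51.72)/2 × 1 = 25.86
  [1→3]: (51.72+27.97)/2 × 2 = 79.69
  [3→5]: (27.97+11.90)/2 × 2 = 39.87
  Sum = 145.42 µg/mL·h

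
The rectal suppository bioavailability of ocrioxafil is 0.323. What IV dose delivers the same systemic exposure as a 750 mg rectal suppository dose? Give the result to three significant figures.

D_iv = 242 mg

Systemic exposure from an extravascular dose = F × D_ev, so the equivalent IV dose is F × D_ev.
D_iv = F × D_ev = 0.323 × 750 = 242.25 mg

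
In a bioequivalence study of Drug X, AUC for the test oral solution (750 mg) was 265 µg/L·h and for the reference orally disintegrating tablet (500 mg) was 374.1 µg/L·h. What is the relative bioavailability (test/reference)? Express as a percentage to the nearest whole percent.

F_rel = 47%

F_rel = (AUC_test/D_test) / (AUC_ref/D_ref)
      = (265/750) / (374.1/500)
      = 0.353333 / 0.7482 = 0.4722 = 47.22%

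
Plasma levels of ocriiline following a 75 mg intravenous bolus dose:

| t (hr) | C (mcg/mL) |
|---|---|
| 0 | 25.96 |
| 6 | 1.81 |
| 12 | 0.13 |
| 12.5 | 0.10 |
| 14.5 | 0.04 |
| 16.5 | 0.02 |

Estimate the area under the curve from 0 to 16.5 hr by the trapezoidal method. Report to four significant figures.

Trapezoidal AUC_0→16.5:
  [0→6]: (25.96+1.81)/2 × 6 = 83.31
  [6→12]: (1.81+0.13)/2 × 6 = 5.82
  [12→12.5]: (0.13+0.10)/2 × 0.5 = 0.0575
  [12.5→14.5]: (0.10+0.04)/2 × 2 = 0.14
  [14.5→16.5]: (0.04+0.02)/2 × 2 = 0.06
  Sum = 89.3875 mcg/mL·hr

AUC = 89.39 mcg/mL·hr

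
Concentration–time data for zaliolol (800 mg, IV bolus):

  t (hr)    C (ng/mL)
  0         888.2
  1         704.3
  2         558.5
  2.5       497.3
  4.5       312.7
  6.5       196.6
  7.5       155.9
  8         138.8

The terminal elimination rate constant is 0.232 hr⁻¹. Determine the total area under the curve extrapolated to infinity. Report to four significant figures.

AUC = 3859 ng/mL·hr

Trapezoidal AUC_0→8:
  [0→1]: (888.2+704.3)/2 × 1 = 796.25
  [1→2]: (704.3+558.5)/2 × 1 = 631.4
  [2→2.5]: (558.5+497.3)/2 × 0.5 = 263.95
  [2.5→4.5]: (497.3+312.7)/2 × 2 = 810.0
  [4.5→6.5]: (312.7+196.6)/2 × 2 = 509.3
  [6.5→7.5]: (196.6+155.9)/2 × 1 = 176.25
  [7.5→8]: (155.9+138.8)/2 × 0.5 = 73.675
  Sum = 3260.825 ng/mL·hr
Extrapolated tail: C_last / k_e = 138.8 / 0.232 = 598.276
AUC_0→∞ = 3260.825 + 598.276 = 3859.101 ng/mL·hr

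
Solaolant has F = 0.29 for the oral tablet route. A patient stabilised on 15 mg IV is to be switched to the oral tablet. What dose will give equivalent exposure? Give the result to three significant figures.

D_oral = 51.7 mg

For equal systemic exposure: F × D_ev = D_iv
D_ev = D_iv / F = 15 / 0.29 = 51.7241 mg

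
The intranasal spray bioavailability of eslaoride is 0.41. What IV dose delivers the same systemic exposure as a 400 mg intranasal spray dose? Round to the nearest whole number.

Systemic exposure from an extravascular dose = F × D_ev, so the equivalent IV dose is F × D_ev.
D_iv = F × D_ev = 0.41 × 400 = 164 mg

D_iv = 164 mg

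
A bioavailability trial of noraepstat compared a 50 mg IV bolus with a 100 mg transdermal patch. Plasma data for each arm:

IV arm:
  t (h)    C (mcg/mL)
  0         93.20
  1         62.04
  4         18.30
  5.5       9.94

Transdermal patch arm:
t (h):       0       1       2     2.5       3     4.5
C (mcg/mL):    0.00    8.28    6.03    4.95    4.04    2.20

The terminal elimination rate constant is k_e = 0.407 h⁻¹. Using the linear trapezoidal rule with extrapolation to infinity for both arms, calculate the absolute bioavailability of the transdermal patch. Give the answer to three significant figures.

F = 0.0541

Trapezoidal AUC_0→5.5 (IV):
  [0→1]: (93.20+62.04)/2 × 1 = 77.62
  [1→4]: (62.04+18.30)/2 × 3 = 120.51
  [4→5.5]: (18.30+9.94)/2 × 1.5 = 21.18
  Sum = 219.31 mcg/mL·h
IV tail: 9.94/0.407 = 24.423; AUC_iv,0→∞ = 219.31 + 24.423 = 243.733 mcg/mL·h
Trapezoidal AUC_0→4.5 (transdermal patch):
  [0→1]: (0.00+8.28)/2 × 1 = 4.14
  [1→2]: (8.28+6.03)/2 × 1 = 7.155
  [2→2.5]: (6.03+4.95)/2 × 0.5 = 2.745
  [2.5→3]: (4.95+4.04)/2 × 0.5 = 2.2475
  [3→4.5]: (4.04+2.20)/2 × 1.5 = 4.68
  Sum = 20.9675 mcg/mL·h
transdermal patch tail: 2.20/0.407 = 5.405; AUC_ev,0→∞ = 20.9675 + 5.405 = 26.3725 mcg/mL·h
F = (AUC_ev/D_ev)/(AUC_iv/D_iv) = (26.3725/100)/(243.733/50) = 0.263725/4.87466 = 0.0541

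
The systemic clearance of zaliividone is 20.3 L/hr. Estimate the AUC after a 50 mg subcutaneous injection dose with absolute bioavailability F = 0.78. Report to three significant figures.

AUC_0→∞ = F × Dose / CL
        = 0.78 × 50 / 20.3 = 1.92118 mg/L·hr

AUC = 1.92 mg/L·hr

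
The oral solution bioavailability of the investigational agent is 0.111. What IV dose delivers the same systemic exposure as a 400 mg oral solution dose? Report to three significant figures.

Systemic exposure from an extravascular dose = F × D_ev, so the equivalent IV dose is F × D_ev.
D_iv = F × D_ev = 0.111 × 400 = 44.4 mg

D_iv = 44.4 mg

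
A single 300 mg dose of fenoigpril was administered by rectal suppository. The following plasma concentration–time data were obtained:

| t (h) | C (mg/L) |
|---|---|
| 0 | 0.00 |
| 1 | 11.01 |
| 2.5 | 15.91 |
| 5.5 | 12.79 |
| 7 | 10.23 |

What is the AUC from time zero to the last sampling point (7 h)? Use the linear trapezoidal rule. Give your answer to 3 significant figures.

AUC = 86.0 mg/L·h

Trapezoidal AUC_0→7:
  [0→1]: (0.00+11.01)/2 × 1 = 5.505
  [1→2.5]: (11.01+15.91)/2 × 1.5 = 20.19
  [2.5→5.5]: (15.91+12.79)/2 × 3 = 43.05
  [5.5→7]: (12.79+10.23)/2 × 1.5 = 17.265
  Sum = 86.01 mg/L·h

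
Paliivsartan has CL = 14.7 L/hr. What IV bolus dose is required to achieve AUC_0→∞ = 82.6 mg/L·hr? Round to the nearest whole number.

Dose_iv = CL × AUC_0→∞
     = 14.7 × 82.6 = 1214.22 mg

Dose = 1214 mg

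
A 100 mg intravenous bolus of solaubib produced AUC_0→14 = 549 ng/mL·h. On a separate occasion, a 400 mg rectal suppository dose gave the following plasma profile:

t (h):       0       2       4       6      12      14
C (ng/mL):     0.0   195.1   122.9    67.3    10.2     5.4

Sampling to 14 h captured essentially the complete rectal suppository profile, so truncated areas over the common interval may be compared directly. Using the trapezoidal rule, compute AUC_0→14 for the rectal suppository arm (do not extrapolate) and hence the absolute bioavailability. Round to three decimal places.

Trapezoidal AUC_0→14 (rectal suppository):
  [0→2]: (0.0+195.1)/2 × 2 = 195.1
  [2→4]: (195.1+122.9)/2 × 2 = 318.0
  [4→6]: (122.9+67.3)/2 × 2 = 190.2
  [6→12]: (67.3+10.2)/2 × 6 = 232.5
  [12→14]: (10.2+5.4)/2 × 2 = 15.6
  Sum = 951.4 ng/mL·h
F = (AUC_ev/D_ev)/(AUC_iv/D_iv) = (951.4/400)/(549/100) = 2.3785/5.49 = 0.4332

F = 0.433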